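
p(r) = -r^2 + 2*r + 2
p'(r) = 2 - 2*r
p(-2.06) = -6.36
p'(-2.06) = 6.12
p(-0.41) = 1.01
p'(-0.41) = 2.82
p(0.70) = 2.91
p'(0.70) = 0.60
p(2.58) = 0.50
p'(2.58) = -3.16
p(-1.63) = -3.92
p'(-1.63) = 5.26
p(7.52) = -39.51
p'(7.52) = -13.04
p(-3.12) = -13.97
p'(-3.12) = 8.24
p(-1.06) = -1.24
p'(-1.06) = 4.12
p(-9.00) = -97.00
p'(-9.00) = 20.00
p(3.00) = -1.00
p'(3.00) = -4.00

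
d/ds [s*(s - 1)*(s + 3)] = 3*s^2 + 4*s - 3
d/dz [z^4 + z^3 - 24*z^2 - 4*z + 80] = 4*z^3 + 3*z^2 - 48*z - 4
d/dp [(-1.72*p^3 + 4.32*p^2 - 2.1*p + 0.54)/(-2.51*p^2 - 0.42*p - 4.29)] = (4.3172*p^4 + 1.4448*p^3 + 15.051*p^2 - 34.3548*p + 9.2358)/(6.3001*p^4 + 2.1084*p^3 + 21.7122*p^2 + 3.6036*p + 18.4041)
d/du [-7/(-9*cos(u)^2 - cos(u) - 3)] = 7*(18*cos(u) + 1)*sin(u)/(9*cos(u)^2 + cos(u) + 3)^2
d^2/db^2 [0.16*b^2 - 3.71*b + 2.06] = 0.320000000000000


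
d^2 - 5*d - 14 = (d - 7)*(d + 2)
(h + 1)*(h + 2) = h^2 + 3*h + 2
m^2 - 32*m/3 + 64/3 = (m - 8)*(m - 8/3)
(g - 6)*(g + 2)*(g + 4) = g^3 - 28*g - 48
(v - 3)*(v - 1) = v^2 - 4*v + 3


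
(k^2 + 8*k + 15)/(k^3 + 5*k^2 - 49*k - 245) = (k + 3)/(k^2 - 49)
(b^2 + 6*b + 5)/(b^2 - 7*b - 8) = (b + 5)/(b - 8)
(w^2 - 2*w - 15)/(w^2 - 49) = (w^2 - 2*w - 15)/(w^2 - 49)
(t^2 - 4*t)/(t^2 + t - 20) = t/(t + 5)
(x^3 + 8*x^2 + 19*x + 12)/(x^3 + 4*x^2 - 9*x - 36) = (x + 1)/(x - 3)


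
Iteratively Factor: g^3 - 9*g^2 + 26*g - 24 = (g - 4)*(g^2 - 5*g + 6) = (g - 4)*(g - 3)*(g - 2)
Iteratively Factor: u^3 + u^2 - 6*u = (u)*(u^2 + u - 6) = u*(u - 2)*(u + 3)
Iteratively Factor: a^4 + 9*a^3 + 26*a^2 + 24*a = (a + 3)*(a^3 + 6*a^2 + 8*a) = a*(a + 3)*(a^2 + 6*a + 8) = a*(a + 2)*(a + 3)*(a + 4)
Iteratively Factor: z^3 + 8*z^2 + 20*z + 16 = (z + 2)*(z^2 + 6*z + 8) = (z + 2)^2*(z + 4)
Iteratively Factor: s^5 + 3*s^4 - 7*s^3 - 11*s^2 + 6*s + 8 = (s - 2)*(s^4 + 5*s^3 + 3*s^2 - 5*s - 4) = (s - 2)*(s + 4)*(s^3 + s^2 - s - 1) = (s - 2)*(s - 1)*(s + 4)*(s^2 + 2*s + 1) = (s - 2)*(s - 1)*(s + 1)*(s + 4)*(s + 1)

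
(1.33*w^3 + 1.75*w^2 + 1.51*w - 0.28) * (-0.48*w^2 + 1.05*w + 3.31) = -0.6384*w^5 + 0.5565*w^4 + 5.515*w^3 + 7.5124*w^2 + 4.7041*w - 0.9268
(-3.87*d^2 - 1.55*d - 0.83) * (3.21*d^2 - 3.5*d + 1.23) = -12.4227*d^4 + 8.5695*d^3 - 1.9994*d^2 + 0.9985*d - 1.0209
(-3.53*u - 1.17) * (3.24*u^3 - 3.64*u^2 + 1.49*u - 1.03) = -11.4372*u^4 + 9.0584*u^3 - 1.0009*u^2 + 1.8926*u + 1.2051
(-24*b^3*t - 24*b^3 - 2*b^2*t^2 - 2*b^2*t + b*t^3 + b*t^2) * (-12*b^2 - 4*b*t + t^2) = 288*b^5*t + 288*b^5 + 120*b^4*t^2 + 120*b^4*t - 28*b^3*t^3 - 28*b^3*t^2 - 6*b^2*t^4 - 6*b^2*t^3 + b*t^5 + b*t^4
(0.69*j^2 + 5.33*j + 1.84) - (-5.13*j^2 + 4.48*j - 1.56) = 5.82*j^2 + 0.85*j + 3.4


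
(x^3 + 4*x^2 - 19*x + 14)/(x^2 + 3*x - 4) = (x^2 + 5*x - 14)/(x + 4)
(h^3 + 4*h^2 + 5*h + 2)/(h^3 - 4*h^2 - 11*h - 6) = (h + 2)/(h - 6)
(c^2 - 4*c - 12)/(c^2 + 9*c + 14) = (c - 6)/(c + 7)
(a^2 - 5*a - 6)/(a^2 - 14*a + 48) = (a + 1)/(a - 8)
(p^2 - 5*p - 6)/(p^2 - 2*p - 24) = (p + 1)/(p + 4)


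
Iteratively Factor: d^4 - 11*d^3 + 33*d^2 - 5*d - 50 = (d - 2)*(d^3 - 9*d^2 + 15*d + 25) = (d - 2)*(d + 1)*(d^2 - 10*d + 25) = (d - 5)*(d - 2)*(d + 1)*(d - 5)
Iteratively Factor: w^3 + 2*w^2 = (w)*(w^2 + 2*w) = w*(w + 2)*(w)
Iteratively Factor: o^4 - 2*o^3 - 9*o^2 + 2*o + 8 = (o + 1)*(o^3 - 3*o^2 - 6*o + 8) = (o + 1)*(o + 2)*(o^2 - 5*o + 4) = (o - 4)*(o + 1)*(o + 2)*(o - 1)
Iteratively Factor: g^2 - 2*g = (g - 2)*(g)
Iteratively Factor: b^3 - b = (b)*(b^2 - 1) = b*(b + 1)*(b - 1)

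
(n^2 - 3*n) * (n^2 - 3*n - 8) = n^4 - 6*n^3 + n^2 + 24*n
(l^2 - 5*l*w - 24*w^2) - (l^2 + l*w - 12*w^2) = -6*l*w - 12*w^2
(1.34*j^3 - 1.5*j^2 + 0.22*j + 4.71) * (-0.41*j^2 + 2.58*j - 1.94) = -0.5494*j^5 + 4.0722*j^4 - 6.5598*j^3 + 1.5465*j^2 + 11.725*j - 9.1374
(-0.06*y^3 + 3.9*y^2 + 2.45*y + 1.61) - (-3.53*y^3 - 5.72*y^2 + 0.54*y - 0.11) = 3.47*y^3 + 9.62*y^2 + 1.91*y + 1.72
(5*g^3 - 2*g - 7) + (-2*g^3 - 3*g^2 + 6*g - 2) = 3*g^3 - 3*g^2 + 4*g - 9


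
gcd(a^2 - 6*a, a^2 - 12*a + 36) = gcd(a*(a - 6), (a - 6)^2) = a - 6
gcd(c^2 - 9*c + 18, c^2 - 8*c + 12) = c - 6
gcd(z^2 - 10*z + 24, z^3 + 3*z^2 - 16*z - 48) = z - 4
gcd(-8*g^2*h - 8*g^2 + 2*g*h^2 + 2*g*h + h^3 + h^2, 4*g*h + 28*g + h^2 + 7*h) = 4*g + h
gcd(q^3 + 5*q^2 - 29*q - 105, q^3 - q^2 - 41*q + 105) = q^2 + 2*q - 35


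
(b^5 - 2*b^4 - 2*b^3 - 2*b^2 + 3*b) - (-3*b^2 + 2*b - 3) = b^5 - 2*b^4 - 2*b^3 + b^2 + b + 3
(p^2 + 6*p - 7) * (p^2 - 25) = p^4 + 6*p^3 - 32*p^2 - 150*p + 175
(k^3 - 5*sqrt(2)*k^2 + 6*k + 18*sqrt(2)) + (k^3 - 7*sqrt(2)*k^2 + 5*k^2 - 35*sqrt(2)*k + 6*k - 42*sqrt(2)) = 2*k^3 - 12*sqrt(2)*k^2 + 5*k^2 - 35*sqrt(2)*k + 12*k - 24*sqrt(2)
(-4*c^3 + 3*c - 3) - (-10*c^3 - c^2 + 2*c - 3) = 6*c^3 + c^2 + c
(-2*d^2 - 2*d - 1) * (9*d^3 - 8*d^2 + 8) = -18*d^5 - 2*d^4 + 7*d^3 - 8*d^2 - 16*d - 8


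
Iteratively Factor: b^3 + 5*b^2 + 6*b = (b)*(b^2 + 5*b + 6) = b*(b + 3)*(b + 2)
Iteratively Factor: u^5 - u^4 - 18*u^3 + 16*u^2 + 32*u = (u - 4)*(u^4 + 3*u^3 - 6*u^2 - 8*u) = (u - 4)*(u + 1)*(u^3 + 2*u^2 - 8*u) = u*(u - 4)*(u + 1)*(u^2 + 2*u - 8) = u*(u - 4)*(u + 1)*(u + 4)*(u - 2)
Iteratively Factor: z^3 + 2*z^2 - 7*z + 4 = (z - 1)*(z^2 + 3*z - 4) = (z - 1)*(z + 4)*(z - 1)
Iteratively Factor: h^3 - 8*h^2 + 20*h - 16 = (h - 2)*(h^2 - 6*h + 8) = (h - 4)*(h - 2)*(h - 2)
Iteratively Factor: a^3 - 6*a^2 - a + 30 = (a - 5)*(a^2 - a - 6) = (a - 5)*(a + 2)*(a - 3)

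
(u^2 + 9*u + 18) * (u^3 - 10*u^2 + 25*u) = u^5 - u^4 - 47*u^3 + 45*u^2 + 450*u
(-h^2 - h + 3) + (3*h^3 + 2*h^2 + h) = 3*h^3 + h^2 + 3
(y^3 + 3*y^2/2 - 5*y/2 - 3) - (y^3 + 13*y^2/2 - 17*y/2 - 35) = -5*y^2 + 6*y + 32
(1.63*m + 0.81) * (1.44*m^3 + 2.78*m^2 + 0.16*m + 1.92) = 2.3472*m^4 + 5.6978*m^3 + 2.5126*m^2 + 3.2592*m + 1.5552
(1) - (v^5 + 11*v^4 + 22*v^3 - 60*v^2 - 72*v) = -v^5 - 11*v^4 - 22*v^3 + 60*v^2 + 72*v + 1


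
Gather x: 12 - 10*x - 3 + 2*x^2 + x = 2*x^2 - 9*x + 9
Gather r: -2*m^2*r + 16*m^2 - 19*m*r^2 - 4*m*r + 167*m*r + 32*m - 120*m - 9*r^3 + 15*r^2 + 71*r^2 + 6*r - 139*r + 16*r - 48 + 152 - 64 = 16*m^2 - 88*m - 9*r^3 + r^2*(86 - 19*m) + r*(-2*m^2 + 163*m - 117) + 40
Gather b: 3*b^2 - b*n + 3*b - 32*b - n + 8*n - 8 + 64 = 3*b^2 + b*(-n - 29) + 7*n + 56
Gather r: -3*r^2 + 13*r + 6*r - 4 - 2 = -3*r^2 + 19*r - 6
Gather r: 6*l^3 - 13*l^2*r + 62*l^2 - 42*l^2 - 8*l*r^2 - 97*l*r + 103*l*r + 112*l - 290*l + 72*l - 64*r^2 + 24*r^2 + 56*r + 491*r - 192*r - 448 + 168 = 6*l^3 + 20*l^2 - 106*l + r^2*(-8*l - 40) + r*(-13*l^2 + 6*l + 355) - 280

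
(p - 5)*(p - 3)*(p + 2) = p^3 - 6*p^2 - p + 30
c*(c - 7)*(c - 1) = c^3 - 8*c^2 + 7*c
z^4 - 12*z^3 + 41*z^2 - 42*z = z*(z - 7)*(z - 3)*(z - 2)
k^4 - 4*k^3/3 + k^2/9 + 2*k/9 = k*(k - 1)*(k - 2/3)*(k + 1/3)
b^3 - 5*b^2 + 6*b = b*(b - 3)*(b - 2)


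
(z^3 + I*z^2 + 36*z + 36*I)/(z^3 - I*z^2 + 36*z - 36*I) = (z + I)/(z - I)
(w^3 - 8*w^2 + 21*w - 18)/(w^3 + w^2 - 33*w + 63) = (w - 2)/(w + 7)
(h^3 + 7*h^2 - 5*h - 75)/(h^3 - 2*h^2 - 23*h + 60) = (h + 5)/(h - 4)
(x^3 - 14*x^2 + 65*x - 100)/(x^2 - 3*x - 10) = (x^2 - 9*x + 20)/(x + 2)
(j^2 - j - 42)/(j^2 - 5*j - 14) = (j + 6)/(j + 2)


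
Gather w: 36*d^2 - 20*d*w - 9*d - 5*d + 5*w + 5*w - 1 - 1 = 36*d^2 - 14*d + w*(10 - 20*d) - 2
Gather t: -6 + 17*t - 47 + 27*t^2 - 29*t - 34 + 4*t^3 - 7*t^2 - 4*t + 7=4*t^3 + 20*t^2 - 16*t - 80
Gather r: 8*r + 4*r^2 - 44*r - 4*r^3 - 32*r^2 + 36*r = -4*r^3 - 28*r^2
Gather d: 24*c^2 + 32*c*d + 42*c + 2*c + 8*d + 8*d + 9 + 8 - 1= 24*c^2 + 44*c + d*(32*c + 16) + 16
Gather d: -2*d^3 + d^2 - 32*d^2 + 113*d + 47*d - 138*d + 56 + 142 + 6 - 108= -2*d^3 - 31*d^2 + 22*d + 96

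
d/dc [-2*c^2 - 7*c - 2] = -4*c - 7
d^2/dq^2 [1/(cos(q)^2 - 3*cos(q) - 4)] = (4*sin(q)^4 - 27*sin(q)^2 - 3*cos(q)/4 - 9*cos(3*q)/4 - 3)/(sin(q)^2 + 3*cos(q) + 3)^3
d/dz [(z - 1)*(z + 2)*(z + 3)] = 3*z^2 + 8*z + 1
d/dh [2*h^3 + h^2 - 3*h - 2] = 6*h^2 + 2*h - 3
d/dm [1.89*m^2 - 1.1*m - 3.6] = 3.78*m - 1.1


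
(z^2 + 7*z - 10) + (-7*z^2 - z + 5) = -6*z^2 + 6*z - 5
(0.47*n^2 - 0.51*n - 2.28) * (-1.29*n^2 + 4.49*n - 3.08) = -0.6063*n^4 + 2.7682*n^3 - 0.7963*n^2 - 8.6664*n + 7.0224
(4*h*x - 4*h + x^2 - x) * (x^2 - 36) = 4*h*x^3 - 4*h*x^2 - 144*h*x + 144*h + x^4 - x^3 - 36*x^2 + 36*x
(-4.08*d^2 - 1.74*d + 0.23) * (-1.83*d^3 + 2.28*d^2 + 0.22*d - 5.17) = 7.4664*d^5 - 6.1182*d^4 - 5.2857*d^3 + 21.2352*d^2 + 9.0464*d - 1.1891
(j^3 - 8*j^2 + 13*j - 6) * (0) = 0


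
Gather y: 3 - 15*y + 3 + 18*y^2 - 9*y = 18*y^2 - 24*y + 6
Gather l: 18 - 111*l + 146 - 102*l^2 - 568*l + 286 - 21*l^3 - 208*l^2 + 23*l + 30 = -21*l^3 - 310*l^2 - 656*l + 480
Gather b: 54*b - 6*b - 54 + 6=48*b - 48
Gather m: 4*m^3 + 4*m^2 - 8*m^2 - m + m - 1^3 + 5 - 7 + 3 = 4*m^3 - 4*m^2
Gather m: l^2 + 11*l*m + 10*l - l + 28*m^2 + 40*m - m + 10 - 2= l^2 + 9*l + 28*m^2 + m*(11*l + 39) + 8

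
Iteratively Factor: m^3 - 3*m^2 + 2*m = (m)*(m^2 - 3*m + 2) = m*(m - 1)*(m - 2)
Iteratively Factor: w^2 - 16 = (w + 4)*(w - 4)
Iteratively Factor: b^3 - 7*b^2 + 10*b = (b)*(b^2 - 7*b + 10) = b*(b - 5)*(b - 2)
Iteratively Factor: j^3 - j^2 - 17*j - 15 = (j + 3)*(j^2 - 4*j - 5) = (j + 1)*(j + 3)*(j - 5)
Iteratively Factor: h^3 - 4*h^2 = (h)*(h^2 - 4*h) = h*(h - 4)*(h)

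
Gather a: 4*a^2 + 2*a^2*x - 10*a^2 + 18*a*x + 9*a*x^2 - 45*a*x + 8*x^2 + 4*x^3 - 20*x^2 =a^2*(2*x - 6) + a*(9*x^2 - 27*x) + 4*x^3 - 12*x^2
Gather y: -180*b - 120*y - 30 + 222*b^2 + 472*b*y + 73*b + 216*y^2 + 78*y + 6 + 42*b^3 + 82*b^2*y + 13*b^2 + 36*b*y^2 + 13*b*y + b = 42*b^3 + 235*b^2 - 106*b + y^2*(36*b + 216) + y*(82*b^2 + 485*b - 42) - 24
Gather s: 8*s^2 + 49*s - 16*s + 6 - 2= 8*s^2 + 33*s + 4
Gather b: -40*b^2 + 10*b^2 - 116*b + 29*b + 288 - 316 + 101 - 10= -30*b^2 - 87*b + 63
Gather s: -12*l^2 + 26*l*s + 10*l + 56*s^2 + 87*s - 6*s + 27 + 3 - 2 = -12*l^2 + 10*l + 56*s^2 + s*(26*l + 81) + 28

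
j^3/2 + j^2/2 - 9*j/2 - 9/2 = (j/2 + 1/2)*(j - 3)*(j + 3)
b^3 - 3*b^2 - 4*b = b*(b - 4)*(b + 1)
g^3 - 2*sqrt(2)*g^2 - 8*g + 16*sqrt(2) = (g - 2*sqrt(2))^2*(g + 2*sqrt(2))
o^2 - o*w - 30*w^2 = (o - 6*w)*(o + 5*w)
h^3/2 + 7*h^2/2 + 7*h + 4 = (h/2 + 1)*(h + 1)*(h + 4)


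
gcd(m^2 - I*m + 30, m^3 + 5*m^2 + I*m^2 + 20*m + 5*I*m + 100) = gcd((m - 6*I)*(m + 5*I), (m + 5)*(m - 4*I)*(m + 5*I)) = m + 5*I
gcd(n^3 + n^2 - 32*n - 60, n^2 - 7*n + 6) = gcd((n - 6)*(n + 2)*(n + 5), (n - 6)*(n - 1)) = n - 6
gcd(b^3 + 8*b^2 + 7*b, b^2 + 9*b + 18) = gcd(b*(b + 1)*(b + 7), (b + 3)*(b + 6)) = 1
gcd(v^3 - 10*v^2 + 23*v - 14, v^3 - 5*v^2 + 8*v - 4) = v^2 - 3*v + 2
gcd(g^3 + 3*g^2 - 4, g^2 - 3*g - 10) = g + 2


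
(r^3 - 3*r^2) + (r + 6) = r^3 - 3*r^2 + r + 6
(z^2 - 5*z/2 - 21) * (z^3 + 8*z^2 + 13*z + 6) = z^5 + 11*z^4/2 - 28*z^3 - 389*z^2/2 - 288*z - 126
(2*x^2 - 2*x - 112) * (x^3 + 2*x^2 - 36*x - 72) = 2*x^5 + 2*x^4 - 188*x^3 - 296*x^2 + 4176*x + 8064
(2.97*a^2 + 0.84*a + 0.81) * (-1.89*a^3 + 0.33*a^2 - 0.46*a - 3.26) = -5.6133*a^5 - 0.6075*a^4 - 2.6199*a^3 - 9.8013*a^2 - 3.111*a - 2.6406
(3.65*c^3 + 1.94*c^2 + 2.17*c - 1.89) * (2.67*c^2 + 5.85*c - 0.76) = 9.7455*c^5 + 26.5323*c^4 + 14.3689*c^3 + 6.1738*c^2 - 12.7057*c + 1.4364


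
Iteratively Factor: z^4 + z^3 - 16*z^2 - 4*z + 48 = (z - 2)*(z^3 + 3*z^2 - 10*z - 24) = (z - 2)*(z + 4)*(z^2 - z - 6) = (z - 2)*(z + 2)*(z + 4)*(z - 3)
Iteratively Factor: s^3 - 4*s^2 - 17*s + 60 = (s - 3)*(s^2 - s - 20) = (s - 5)*(s - 3)*(s + 4)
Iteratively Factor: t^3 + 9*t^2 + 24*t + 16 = (t + 1)*(t^2 + 8*t + 16) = (t + 1)*(t + 4)*(t + 4)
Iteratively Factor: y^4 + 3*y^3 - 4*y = (y - 1)*(y^3 + 4*y^2 + 4*y) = (y - 1)*(y + 2)*(y^2 + 2*y) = (y - 1)*(y + 2)^2*(y)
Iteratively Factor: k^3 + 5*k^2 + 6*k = (k + 3)*(k^2 + 2*k) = (k + 2)*(k + 3)*(k)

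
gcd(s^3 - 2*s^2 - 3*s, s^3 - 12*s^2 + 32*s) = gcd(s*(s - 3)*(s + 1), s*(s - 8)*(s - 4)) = s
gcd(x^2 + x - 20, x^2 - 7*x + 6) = 1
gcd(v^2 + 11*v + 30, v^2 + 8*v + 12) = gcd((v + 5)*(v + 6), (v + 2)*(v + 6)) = v + 6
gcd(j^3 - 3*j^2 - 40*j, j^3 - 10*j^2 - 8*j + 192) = j - 8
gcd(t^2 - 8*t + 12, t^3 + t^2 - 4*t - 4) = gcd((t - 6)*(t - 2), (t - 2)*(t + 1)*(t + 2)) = t - 2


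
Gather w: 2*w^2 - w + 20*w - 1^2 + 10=2*w^2 + 19*w + 9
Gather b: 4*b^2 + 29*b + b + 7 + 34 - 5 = 4*b^2 + 30*b + 36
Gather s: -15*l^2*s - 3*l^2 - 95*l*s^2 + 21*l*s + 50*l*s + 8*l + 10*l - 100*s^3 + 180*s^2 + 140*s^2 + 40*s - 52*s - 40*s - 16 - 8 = -3*l^2 + 18*l - 100*s^3 + s^2*(320 - 95*l) + s*(-15*l^2 + 71*l - 52) - 24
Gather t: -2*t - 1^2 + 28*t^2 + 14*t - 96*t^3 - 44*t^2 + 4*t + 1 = -96*t^3 - 16*t^2 + 16*t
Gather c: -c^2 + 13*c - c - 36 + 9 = -c^2 + 12*c - 27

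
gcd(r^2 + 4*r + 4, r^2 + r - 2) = r + 2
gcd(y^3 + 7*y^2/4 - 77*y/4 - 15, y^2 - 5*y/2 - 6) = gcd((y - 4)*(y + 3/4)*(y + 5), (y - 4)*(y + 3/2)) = y - 4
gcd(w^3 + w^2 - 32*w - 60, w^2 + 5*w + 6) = w + 2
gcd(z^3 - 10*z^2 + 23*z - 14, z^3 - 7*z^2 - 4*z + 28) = z^2 - 9*z + 14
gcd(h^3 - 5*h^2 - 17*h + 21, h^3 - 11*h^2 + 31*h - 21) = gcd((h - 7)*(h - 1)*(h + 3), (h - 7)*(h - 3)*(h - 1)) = h^2 - 8*h + 7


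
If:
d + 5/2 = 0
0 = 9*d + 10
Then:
No Solution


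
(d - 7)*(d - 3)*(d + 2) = d^3 - 8*d^2 + d + 42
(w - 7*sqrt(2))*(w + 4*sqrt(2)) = w^2 - 3*sqrt(2)*w - 56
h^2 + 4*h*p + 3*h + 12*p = (h + 3)*(h + 4*p)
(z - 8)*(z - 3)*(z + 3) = z^3 - 8*z^2 - 9*z + 72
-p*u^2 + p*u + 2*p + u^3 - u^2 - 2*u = (-p + u)*(u - 2)*(u + 1)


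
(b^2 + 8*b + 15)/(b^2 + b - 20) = (b + 3)/(b - 4)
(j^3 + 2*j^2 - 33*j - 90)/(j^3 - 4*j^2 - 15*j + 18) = (j + 5)/(j - 1)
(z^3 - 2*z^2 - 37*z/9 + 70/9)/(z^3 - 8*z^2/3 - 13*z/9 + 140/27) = 3*(z + 2)/(3*z + 4)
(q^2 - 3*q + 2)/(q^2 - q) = (q - 2)/q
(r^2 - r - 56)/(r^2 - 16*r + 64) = (r + 7)/(r - 8)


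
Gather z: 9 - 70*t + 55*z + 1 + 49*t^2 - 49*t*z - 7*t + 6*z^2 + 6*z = 49*t^2 - 77*t + 6*z^2 + z*(61 - 49*t) + 10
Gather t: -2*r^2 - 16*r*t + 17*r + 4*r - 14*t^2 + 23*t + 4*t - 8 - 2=-2*r^2 + 21*r - 14*t^2 + t*(27 - 16*r) - 10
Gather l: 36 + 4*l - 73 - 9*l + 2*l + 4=-3*l - 33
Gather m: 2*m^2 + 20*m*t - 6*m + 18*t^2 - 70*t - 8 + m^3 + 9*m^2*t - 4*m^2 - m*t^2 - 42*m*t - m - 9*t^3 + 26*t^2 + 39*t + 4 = m^3 + m^2*(9*t - 2) + m*(-t^2 - 22*t - 7) - 9*t^3 + 44*t^2 - 31*t - 4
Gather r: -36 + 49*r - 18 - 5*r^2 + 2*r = -5*r^2 + 51*r - 54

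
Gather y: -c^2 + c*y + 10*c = -c^2 + c*y + 10*c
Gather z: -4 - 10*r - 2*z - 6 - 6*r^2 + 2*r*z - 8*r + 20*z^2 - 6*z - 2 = -6*r^2 - 18*r + 20*z^2 + z*(2*r - 8) - 12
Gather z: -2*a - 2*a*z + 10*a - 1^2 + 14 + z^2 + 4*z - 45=8*a + z^2 + z*(4 - 2*a) - 32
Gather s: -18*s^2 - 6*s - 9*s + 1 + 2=-18*s^2 - 15*s + 3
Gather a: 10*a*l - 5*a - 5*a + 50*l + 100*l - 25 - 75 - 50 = a*(10*l - 10) + 150*l - 150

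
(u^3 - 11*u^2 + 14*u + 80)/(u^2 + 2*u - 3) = (u^3 - 11*u^2 + 14*u + 80)/(u^2 + 2*u - 3)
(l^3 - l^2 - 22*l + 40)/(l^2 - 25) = (l^2 - 6*l + 8)/(l - 5)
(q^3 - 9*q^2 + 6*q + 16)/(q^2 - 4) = (q^2 - 7*q - 8)/(q + 2)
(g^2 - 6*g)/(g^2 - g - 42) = g*(6 - g)/(-g^2 + g + 42)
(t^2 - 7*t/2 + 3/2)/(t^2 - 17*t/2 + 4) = (t - 3)/(t - 8)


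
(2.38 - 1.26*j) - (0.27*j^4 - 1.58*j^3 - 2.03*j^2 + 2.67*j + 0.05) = -0.27*j^4 + 1.58*j^3 + 2.03*j^2 - 3.93*j + 2.33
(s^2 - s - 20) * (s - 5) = s^3 - 6*s^2 - 15*s + 100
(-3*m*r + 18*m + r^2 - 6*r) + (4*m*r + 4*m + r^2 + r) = m*r + 22*m + 2*r^2 - 5*r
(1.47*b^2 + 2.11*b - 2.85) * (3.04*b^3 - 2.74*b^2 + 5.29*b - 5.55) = 4.4688*b^5 + 2.3866*b^4 - 6.6691*b^3 + 10.8124*b^2 - 26.787*b + 15.8175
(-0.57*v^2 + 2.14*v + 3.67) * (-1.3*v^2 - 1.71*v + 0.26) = 0.741*v^4 - 1.8073*v^3 - 8.5786*v^2 - 5.7193*v + 0.9542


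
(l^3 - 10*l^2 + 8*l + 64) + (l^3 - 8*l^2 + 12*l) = 2*l^3 - 18*l^2 + 20*l + 64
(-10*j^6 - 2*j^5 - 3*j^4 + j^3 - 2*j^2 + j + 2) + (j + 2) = -10*j^6 - 2*j^5 - 3*j^4 + j^3 - 2*j^2 + 2*j + 4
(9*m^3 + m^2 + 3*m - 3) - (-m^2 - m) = 9*m^3 + 2*m^2 + 4*m - 3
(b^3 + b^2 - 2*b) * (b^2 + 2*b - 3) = b^5 + 3*b^4 - 3*b^3 - 7*b^2 + 6*b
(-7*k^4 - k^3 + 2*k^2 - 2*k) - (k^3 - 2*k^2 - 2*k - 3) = -7*k^4 - 2*k^3 + 4*k^2 + 3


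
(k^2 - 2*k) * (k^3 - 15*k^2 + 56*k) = k^5 - 17*k^4 + 86*k^3 - 112*k^2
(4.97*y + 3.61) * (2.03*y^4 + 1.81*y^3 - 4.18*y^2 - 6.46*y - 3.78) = 10.0891*y^5 + 16.324*y^4 - 14.2405*y^3 - 47.196*y^2 - 42.1072*y - 13.6458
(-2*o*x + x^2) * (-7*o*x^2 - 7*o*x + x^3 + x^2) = 14*o^2*x^3 + 14*o^2*x^2 - 9*o*x^4 - 9*o*x^3 + x^5 + x^4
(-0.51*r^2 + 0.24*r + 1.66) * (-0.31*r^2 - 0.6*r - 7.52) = 0.1581*r^4 + 0.2316*r^3 + 3.1766*r^2 - 2.8008*r - 12.4832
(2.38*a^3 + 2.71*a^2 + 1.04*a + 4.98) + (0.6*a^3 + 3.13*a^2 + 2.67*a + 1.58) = 2.98*a^3 + 5.84*a^2 + 3.71*a + 6.56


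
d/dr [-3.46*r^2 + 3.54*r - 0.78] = 3.54 - 6.92*r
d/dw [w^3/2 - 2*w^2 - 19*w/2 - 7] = 3*w^2/2 - 4*w - 19/2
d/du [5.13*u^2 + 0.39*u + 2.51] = 10.26*u + 0.39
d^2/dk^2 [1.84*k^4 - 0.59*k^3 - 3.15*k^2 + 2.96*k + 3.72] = 22.08*k^2 - 3.54*k - 6.3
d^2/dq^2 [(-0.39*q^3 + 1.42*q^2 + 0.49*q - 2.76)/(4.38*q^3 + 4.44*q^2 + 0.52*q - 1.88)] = (69.6525120000001*q^6 + 61.7317200000001*q^5 - 636.154704*q^4 - 691.27992*q^3 - 242.350272*q^2 - 158.32512*q - 36.573408)/(84.027672*q^9 + 255.536208*q^8 + 288.964368*q^7 + 40.003632*q^6 - 185.058144*q^5 - 133.274304*q^4 + 20.53936*q^3 + 45.553152*q^2 + 5.513664*q - 6.644672)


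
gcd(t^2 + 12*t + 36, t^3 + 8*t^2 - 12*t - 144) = t^2 + 12*t + 36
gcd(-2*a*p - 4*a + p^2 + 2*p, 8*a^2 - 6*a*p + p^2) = -2*a + p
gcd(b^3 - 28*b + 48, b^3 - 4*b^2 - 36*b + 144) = b^2 + 2*b - 24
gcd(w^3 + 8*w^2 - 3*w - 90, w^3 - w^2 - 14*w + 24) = w - 3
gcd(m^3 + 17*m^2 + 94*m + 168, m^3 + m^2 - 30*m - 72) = m + 4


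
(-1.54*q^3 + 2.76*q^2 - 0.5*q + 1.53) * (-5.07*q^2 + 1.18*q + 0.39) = 7.8078*q^5 - 15.8104*q^4 + 5.1912*q^3 - 7.2707*q^2 + 1.6104*q + 0.5967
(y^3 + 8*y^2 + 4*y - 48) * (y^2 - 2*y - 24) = y^5 + 6*y^4 - 36*y^3 - 248*y^2 + 1152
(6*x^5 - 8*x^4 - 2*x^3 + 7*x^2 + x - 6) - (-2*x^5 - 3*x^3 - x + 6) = 8*x^5 - 8*x^4 + x^3 + 7*x^2 + 2*x - 12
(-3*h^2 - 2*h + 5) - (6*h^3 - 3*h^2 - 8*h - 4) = -6*h^3 + 6*h + 9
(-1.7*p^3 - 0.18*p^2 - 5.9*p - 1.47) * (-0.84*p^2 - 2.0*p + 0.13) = 1.428*p^5 + 3.5512*p^4 + 5.095*p^3 + 13.0114*p^2 + 2.173*p - 0.1911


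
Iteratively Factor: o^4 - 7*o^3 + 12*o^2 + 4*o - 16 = (o - 2)*(o^3 - 5*o^2 + 2*o + 8) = (o - 2)^2*(o^2 - 3*o - 4) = (o - 4)*(o - 2)^2*(o + 1)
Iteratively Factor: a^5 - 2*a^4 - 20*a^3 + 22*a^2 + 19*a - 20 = (a - 1)*(a^4 - a^3 - 21*a^2 + a + 20) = (a - 5)*(a - 1)*(a^3 + 4*a^2 - a - 4) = (a - 5)*(a - 1)^2*(a^2 + 5*a + 4) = (a - 5)*(a - 1)^2*(a + 4)*(a + 1)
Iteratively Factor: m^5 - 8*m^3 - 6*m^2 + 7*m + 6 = (m + 2)*(m^4 - 2*m^3 - 4*m^2 + 2*m + 3) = (m + 1)*(m + 2)*(m^3 - 3*m^2 - m + 3) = (m + 1)^2*(m + 2)*(m^2 - 4*m + 3) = (m - 3)*(m + 1)^2*(m + 2)*(m - 1)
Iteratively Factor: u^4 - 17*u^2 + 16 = (u - 1)*(u^3 + u^2 - 16*u - 16) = (u - 1)*(u + 4)*(u^2 - 3*u - 4) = (u - 1)*(u + 1)*(u + 4)*(u - 4)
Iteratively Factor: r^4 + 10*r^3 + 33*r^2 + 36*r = (r + 3)*(r^3 + 7*r^2 + 12*r) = (r + 3)*(r + 4)*(r^2 + 3*r) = (r + 3)^2*(r + 4)*(r)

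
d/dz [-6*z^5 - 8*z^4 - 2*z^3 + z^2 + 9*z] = -30*z^4 - 32*z^3 - 6*z^2 + 2*z + 9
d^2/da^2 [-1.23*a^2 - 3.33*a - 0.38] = -2.46000000000000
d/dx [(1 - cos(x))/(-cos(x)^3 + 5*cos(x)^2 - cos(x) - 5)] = 32*(cos(x)^3 - 4*cos(x)^2 + 5*cos(x) - 3)*sin(x)/(20*sin(x)^2 + 7*cos(x) + cos(3*x))^2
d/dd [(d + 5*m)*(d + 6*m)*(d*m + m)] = m*(3*d^2 + 22*d*m + 2*d + 30*m^2 + 11*m)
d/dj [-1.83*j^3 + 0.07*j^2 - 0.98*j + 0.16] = -5.49*j^2 + 0.14*j - 0.98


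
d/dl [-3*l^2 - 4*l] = -6*l - 4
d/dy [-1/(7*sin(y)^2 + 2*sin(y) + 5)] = 2*(7*sin(y) + 1)*cos(y)/(7*sin(y)^2 + 2*sin(y) + 5)^2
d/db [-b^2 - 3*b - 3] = -2*b - 3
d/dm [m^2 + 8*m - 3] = 2*m + 8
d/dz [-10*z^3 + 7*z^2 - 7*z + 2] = -30*z^2 + 14*z - 7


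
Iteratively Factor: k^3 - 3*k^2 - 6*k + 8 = (k - 4)*(k^2 + k - 2) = (k - 4)*(k - 1)*(k + 2)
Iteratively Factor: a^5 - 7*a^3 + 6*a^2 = (a)*(a^4 - 7*a^2 + 6*a) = a^2*(a^3 - 7*a + 6) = a^2*(a - 1)*(a^2 + a - 6) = a^2*(a - 2)*(a - 1)*(a + 3)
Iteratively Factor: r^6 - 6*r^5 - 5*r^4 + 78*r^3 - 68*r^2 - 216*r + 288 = (r - 2)*(r^5 - 4*r^4 - 13*r^3 + 52*r^2 + 36*r - 144) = (r - 3)*(r - 2)*(r^4 - r^3 - 16*r^2 + 4*r + 48) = (r - 3)*(r - 2)*(r + 3)*(r^3 - 4*r^2 - 4*r + 16) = (r - 3)*(r - 2)*(r + 2)*(r + 3)*(r^2 - 6*r + 8) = (r - 3)*(r - 2)^2*(r + 2)*(r + 3)*(r - 4)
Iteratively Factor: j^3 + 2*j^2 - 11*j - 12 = (j + 1)*(j^2 + j - 12) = (j + 1)*(j + 4)*(j - 3)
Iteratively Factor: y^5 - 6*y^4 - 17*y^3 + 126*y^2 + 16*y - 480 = (y - 3)*(y^4 - 3*y^3 - 26*y^2 + 48*y + 160) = (y - 3)*(y + 2)*(y^3 - 5*y^2 - 16*y + 80) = (y - 3)*(y + 2)*(y + 4)*(y^2 - 9*y + 20) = (y - 4)*(y - 3)*(y + 2)*(y + 4)*(y - 5)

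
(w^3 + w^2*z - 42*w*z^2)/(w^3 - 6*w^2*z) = (w + 7*z)/w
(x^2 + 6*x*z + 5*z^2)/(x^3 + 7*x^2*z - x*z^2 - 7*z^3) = (x + 5*z)/(x^2 + 6*x*z - 7*z^2)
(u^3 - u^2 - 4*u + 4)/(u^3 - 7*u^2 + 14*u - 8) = (u + 2)/(u - 4)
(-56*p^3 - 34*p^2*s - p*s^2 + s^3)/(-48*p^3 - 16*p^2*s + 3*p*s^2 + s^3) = (14*p^2 + 5*p*s - s^2)/(12*p^2 + p*s - s^2)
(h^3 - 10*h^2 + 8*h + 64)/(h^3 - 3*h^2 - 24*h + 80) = (h^2 - 6*h - 16)/(h^2 + h - 20)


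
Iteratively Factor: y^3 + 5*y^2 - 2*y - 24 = (y + 4)*(y^2 + y - 6) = (y + 3)*(y + 4)*(y - 2)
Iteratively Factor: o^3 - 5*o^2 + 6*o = (o - 2)*(o^2 - 3*o) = o*(o - 2)*(o - 3)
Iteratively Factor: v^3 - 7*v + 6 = (v - 2)*(v^2 + 2*v - 3) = (v - 2)*(v - 1)*(v + 3)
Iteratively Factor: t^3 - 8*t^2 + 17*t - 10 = (t - 1)*(t^2 - 7*t + 10) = (t - 2)*(t - 1)*(t - 5)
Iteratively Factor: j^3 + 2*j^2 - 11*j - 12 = (j - 3)*(j^2 + 5*j + 4) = (j - 3)*(j + 4)*(j + 1)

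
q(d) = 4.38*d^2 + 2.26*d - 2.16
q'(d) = 8.76*d + 2.26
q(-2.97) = 29.76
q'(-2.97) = -23.76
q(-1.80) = 7.96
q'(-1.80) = -13.51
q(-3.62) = 47.06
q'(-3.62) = -29.45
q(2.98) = 43.47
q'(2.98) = 28.36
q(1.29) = 8.04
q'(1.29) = 13.56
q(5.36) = 135.79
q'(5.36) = 49.21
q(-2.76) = 24.97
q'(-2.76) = -21.92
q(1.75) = 15.21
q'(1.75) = 17.59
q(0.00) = -2.16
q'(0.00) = 2.26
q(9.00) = 372.96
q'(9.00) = 81.10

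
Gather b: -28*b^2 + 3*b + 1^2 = -28*b^2 + 3*b + 1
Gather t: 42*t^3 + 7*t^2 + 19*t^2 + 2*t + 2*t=42*t^3 + 26*t^2 + 4*t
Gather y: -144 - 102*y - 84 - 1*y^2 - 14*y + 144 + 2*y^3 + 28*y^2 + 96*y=2*y^3 + 27*y^2 - 20*y - 84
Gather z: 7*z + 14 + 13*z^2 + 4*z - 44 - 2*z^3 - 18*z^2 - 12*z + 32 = -2*z^3 - 5*z^2 - z + 2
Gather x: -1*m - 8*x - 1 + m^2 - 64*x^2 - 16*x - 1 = m^2 - m - 64*x^2 - 24*x - 2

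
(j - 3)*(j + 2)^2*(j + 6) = j^4 + 7*j^3 - 2*j^2 - 60*j - 72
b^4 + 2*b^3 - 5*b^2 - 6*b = b*(b - 2)*(b + 1)*(b + 3)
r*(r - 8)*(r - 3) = r^3 - 11*r^2 + 24*r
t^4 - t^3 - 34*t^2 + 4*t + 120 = (t - 6)*(t - 2)*(t + 2)*(t + 5)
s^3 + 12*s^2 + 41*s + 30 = (s + 1)*(s + 5)*(s + 6)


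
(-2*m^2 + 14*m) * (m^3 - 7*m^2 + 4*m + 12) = -2*m^5 + 28*m^4 - 106*m^3 + 32*m^2 + 168*m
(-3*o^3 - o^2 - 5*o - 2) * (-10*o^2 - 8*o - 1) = 30*o^5 + 34*o^4 + 61*o^3 + 61*o^2 + 21*o + 2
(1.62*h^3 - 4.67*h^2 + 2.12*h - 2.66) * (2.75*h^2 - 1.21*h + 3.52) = 4.455*h^5 - 14.8027*h^4 + 17.1831*h^3 - 26.3186*h^2 + 10.681*h - 9.3632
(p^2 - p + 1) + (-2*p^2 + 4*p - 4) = -p^2 + 3*p - 3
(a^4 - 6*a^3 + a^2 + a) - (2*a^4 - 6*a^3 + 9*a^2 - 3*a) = -a^4 - 8*a^2 + 4*a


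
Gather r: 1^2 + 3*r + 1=3*r + 2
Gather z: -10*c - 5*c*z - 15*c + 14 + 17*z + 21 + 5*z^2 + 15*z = -25*c + 5*z^2 + z*(32 - 5*c) + 35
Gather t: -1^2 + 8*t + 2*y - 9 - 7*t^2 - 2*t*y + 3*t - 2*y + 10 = -7*t^2 + t*(11 - 2*y)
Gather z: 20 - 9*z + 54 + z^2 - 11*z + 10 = z^2 - 20*z + 84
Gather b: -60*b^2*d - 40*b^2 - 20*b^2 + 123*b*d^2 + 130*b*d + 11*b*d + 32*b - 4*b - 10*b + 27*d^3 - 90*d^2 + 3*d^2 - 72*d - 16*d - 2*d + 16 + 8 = b^2*(-60*d - 60) + b*(123*d^2 + 141*d + 18) + 27*d^3 - 87*d^2 - 90*d + 24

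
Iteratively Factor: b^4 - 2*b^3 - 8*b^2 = (b)*(b^3 - 2*b^2 - 8*b) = b*(b - 4)*(b^2 + 2*b) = b^2*(b - 4)*(b + 2)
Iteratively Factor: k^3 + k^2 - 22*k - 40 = (k - 5)*(k^2 + 6*k + 8) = (k - 5)*(k + 2)*(k + 4)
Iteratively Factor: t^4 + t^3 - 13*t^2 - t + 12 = (t - 1)*(t^3 + 2*t^2 - 11*t - 12) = (t - 1)*(t + 1)*(t^2 + t - 12) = (t - 1)*(t + 1)*(t + 4)*(t - 3)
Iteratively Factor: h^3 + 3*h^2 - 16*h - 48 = (h - 4)*(h^2 + 7*h + 12) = (h - 4)*(h + 4)*(h + 3)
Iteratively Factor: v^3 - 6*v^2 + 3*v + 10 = (v - 2)*(v^2 - 4*v - 5) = (v - 2)*(v + 1)*(v - 5)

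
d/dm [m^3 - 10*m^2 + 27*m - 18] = 3*m^2 - 20*m + 27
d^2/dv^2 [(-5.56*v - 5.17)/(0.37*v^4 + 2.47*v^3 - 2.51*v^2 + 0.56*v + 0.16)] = (-9.133968*v^7 - 95.456004*v^6 - 314.290482*v^5 - 78.3408300000001*v^4 + 460.4614*v^3 - 208.295454*v^2 + 42.46344*v - 6.398816)/(0.050653*v^12 + 1.014429*v^11 + 5.741142*v^10 + 1.535881*v^9 - 35.81025*v^8 + 54.690165*v^7 - 34.259267*v^6 + 7.155144*v^5 + 2.018928*v^4 - 0.984064*v^3 - 0.04224*v^2 + 0.043008*v + 0.004096)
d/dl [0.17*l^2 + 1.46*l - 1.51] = 0.34*l + 1.46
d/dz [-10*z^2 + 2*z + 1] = 2 - 20*z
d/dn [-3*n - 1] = -3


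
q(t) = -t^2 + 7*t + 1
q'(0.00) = 7.00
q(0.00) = 1.00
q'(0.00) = 7.00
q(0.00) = 1.00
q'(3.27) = 0.46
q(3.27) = 13.20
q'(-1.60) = 10.20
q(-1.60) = -12.76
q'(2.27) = 2.46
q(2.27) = 11.74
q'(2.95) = 1.10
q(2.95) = 12.95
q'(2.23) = 2.54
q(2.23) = 11.64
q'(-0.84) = 8.68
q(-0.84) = -5.59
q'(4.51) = -2.02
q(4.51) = 12.23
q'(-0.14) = 7.28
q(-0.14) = 0.00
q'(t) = 7 - 2*t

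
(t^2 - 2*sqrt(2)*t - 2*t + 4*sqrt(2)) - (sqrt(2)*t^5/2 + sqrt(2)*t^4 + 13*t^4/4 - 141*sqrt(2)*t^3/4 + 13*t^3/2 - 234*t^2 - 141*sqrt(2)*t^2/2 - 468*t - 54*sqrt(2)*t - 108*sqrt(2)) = -sqrt(2)*t^5/2 - 13*t^4/4 - sqrt(2)*t^4 - 13*t^3/2 + 141*sqrt(2)*t^3/4 + 141*sqrt(2)*t^2/2 + 235*t^2 + 52*sqrt(2)*t + 466*t + 112*sqrt(2)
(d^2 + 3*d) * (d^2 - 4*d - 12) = d^4 - d^3 - 24*d^2 - 36*d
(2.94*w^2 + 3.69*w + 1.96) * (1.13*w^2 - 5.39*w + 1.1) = 3.3222*w^4 - 11.6769*w^3 - 14.4403*w^2 - 6.5054*w + 2.156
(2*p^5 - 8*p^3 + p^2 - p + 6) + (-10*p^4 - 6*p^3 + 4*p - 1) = 2*p^5 - 10*p^4 - 14*p^3 + p^2 + 3*p + 5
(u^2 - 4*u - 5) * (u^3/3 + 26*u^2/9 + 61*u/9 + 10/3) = u^5/3 + 14*u^4/9 - 58*u^3/9 - 344*u^2/9 - 425*u/9 - 50/3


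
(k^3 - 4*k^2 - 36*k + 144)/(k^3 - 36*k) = (k - 4)/k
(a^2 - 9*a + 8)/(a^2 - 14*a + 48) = (a - 1)/(a - 6)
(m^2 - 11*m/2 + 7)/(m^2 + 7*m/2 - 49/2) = (m - 2)/(m + 7)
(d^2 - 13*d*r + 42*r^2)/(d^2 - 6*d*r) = (d - 7*r)/d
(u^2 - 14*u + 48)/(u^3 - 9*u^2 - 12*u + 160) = (u - 6)/(u^2 - u - 20)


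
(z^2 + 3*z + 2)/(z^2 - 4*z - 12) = (z + 1)/(z - 6)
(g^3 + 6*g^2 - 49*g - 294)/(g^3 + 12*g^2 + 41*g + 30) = (g^2 - 49)/(g^2 + 6*g + 5)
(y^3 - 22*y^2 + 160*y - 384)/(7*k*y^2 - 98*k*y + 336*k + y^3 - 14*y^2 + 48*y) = (y - 8)/(7*k + y)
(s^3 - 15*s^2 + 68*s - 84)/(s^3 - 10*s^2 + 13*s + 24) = (s^3 - 15*s^2 + 68*s - 84)/(s^3 - 10*s^2 + 13*s + 24)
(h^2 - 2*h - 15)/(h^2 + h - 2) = (h^2 - 2*h - 15)/(h^2 + h - 2)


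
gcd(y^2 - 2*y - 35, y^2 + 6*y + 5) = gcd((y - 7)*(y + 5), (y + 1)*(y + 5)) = y + 5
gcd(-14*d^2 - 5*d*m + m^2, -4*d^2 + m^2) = 2*d + m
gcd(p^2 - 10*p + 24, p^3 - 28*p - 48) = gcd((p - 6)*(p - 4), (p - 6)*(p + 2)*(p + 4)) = p - 6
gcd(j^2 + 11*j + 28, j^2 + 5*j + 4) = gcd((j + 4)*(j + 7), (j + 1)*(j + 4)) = j + 4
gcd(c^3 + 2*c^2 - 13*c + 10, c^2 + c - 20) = c + 5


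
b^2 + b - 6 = (b - 2)*(b + 3)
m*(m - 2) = m^2 - 2*m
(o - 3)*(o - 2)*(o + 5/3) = o^3 - 10*o^2/3 - 7*o/3 + 10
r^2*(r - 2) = r^3 - 2*r^2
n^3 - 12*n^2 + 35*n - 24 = (n - 8)*(n - 3)*(n - 1)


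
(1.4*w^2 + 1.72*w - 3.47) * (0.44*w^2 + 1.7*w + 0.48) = 0.616*w^4 + 3.1368*w^3 + 2.0692*w^2 - 5.0734*w - 1.6656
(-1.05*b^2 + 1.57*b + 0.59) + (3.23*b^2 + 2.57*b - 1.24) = 2.18*b^2 + 4.14*b - 0.65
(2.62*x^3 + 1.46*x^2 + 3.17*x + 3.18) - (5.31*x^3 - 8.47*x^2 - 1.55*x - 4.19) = -2.69*x^3 + 9.93*x^2 + 4.72*x + 7.37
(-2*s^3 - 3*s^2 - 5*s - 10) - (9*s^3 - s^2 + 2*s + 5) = -11*s^3 - 2*s^2 - 7*s - 15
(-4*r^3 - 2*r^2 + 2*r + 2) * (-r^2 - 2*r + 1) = 4*r^5 + 10*r^4 - 2*r^3 - 8*r^2 - 2*r + 2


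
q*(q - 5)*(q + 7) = q^3 + 2*q^2 - 35*q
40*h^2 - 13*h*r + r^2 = (-8*h + r)*(-5*h + r)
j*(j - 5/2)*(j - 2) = j^3 - 9*j^2/2 + 5*j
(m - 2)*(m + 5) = m^2 + 3*m - 10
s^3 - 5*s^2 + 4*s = s*(s - 4)*(s - 1)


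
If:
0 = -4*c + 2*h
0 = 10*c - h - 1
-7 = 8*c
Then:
No Solution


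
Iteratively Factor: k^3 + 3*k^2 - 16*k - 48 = (k - 4)*(k^2 + 7*k + 12) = (k - 4)*(k + 3)*(k + 4)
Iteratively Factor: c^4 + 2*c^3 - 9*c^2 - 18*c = (c + 2)*(c^3 - 9*c) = (c - 3)*(c + 2)*(c^2 + 3*c) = (c - 3)*(c + 2)*(c + 3)*(c)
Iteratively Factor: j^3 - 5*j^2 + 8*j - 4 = (j - 1)*(j^2 - 4*j + 4) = (j - 2)*(j - 1)*(j - 2)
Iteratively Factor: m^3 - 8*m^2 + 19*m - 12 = (m - 3)*(m^2 - 5*m + 4) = (m - 3)*(m - 1)*(m - 4)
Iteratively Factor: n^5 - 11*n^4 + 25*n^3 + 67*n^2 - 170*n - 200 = (n - 4)*(n^4 - 7*n^3 - 3*n^2 + 55*n + 50) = (n - 4)*(n + 1)*(n^3 - 8*n^2 + 5*n + 50) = (n - 5)*(n - 4)*(n + 1)*(n^2 - 3*n - 10) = (n - 5)*(n - 4)*(n + 1)*(n + 2)*(n - 5)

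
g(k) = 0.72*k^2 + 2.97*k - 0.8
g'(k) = 1.44*k + 2.97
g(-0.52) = -2.15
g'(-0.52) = 2.22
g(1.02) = 2.98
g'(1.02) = 4.44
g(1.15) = 3.57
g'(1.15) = 4.63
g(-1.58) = -3.70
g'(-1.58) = 0.69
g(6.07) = 43.76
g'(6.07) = 11.71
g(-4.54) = 0.56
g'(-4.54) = -3.57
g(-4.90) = 1.93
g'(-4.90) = -4.09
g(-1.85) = -3.83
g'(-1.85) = 0.31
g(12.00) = 138.52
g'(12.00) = 20.25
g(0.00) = -0.80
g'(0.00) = 2.97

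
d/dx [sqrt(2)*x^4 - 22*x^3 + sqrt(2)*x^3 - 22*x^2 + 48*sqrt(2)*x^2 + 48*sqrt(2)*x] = 4*sqrt(2)*x^3 - 66*x^2 + 3*sqrt(2)*x^2 - 44*x + 96*sqrt(2)*x + 48*sqrt(2)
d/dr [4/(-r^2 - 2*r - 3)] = 8*(r + 1)/(r^2 + 2*r + 3)^2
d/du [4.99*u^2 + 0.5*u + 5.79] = 9.98*u + 0.5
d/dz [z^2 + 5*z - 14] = 2*z + 5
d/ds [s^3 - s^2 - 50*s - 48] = 3*s^2 - 2*s - 50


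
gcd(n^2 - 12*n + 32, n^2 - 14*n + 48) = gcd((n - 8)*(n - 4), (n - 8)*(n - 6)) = n - 8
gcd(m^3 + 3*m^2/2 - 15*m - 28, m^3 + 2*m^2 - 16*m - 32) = m^2 - 2*m - 8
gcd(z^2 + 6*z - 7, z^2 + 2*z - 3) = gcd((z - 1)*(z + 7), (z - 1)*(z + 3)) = z - 1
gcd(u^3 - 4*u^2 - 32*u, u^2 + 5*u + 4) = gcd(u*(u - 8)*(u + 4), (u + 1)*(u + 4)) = u + 4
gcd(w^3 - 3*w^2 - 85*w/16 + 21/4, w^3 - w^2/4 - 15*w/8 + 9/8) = w - 3/4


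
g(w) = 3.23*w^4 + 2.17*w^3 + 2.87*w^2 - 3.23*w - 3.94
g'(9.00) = 9994.42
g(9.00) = 22973.42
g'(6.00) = 3056.29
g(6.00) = 4734.80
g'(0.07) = -2.79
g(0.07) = -4.15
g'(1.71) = 90.22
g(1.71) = 37.40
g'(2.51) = 256.50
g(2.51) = 168.55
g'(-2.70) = -225.57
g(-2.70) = 154.65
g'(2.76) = 333.84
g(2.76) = 242.06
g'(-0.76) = -9.50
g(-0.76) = 0.30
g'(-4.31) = -941.45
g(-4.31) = 1004.14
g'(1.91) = 121.51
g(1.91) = 58.47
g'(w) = 12.92*w^3 + 6.51*w^2 + 5.74*w - 3.23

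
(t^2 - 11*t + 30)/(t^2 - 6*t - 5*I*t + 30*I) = (t - 5)/(t - 5*I)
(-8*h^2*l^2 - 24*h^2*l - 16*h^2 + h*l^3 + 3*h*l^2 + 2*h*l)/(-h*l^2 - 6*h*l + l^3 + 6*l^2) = h*(8*h*l^2 + 24*h*l + 16*h - l^3 - 3*l^2 - 2*l)/(l*(h*l + 6*h - l^2 - 6*l))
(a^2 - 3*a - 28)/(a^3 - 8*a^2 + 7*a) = (a + 4)/(a*(a - 1))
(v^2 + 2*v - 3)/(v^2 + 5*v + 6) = (v - 1)/(v + 2)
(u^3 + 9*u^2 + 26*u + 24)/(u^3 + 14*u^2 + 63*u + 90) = (u^2 + 6*u + 8)/(u^2 + 11*u + 30)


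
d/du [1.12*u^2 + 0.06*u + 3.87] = 2.24*u + 0.06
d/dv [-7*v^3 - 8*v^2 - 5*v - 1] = -21*v^2 - 16*v - 5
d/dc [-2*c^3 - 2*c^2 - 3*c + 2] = -6*c^2 - 4*c - 3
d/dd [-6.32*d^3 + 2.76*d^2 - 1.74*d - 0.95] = -18.96*d^2 + 5.52*d - 1.74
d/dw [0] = 0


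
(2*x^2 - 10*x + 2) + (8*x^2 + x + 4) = 10*x^2 - 9*x + 6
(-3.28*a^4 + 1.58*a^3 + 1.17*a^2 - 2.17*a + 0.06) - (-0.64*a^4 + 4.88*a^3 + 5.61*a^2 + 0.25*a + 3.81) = -2.64*a^4 - 3.3*a^3 - 4.44*a^2 - 2.42*a - 3.75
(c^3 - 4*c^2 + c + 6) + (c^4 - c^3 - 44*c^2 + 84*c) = c^4 - 48*c^2 + 85*c + 6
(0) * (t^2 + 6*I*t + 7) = 0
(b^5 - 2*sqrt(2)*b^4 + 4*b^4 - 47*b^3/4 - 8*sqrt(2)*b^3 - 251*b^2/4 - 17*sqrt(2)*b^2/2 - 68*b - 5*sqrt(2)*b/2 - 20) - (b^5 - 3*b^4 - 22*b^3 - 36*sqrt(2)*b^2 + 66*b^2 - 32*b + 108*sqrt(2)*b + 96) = -2*sqrt(2)*b^4 + 7*b^4 - 8*sqrt(2)*b^3 + 41*b^3/4 - 515*b^2/4 + 55*sqrt(2)*b^2/2 - 221*sqrt(2)*b/2 - 36*b - 116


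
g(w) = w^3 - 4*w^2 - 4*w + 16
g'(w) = 3*w^2 - 8*w - 4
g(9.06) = 395.10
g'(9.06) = 169.77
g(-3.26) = -48.12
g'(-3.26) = 53.96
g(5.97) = 62.33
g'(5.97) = 55.16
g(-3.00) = -35.00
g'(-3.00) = 47.00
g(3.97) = -0.35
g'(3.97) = 11.52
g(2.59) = -3.82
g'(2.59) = -4.60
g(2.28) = -2.06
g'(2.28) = -6.64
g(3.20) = -4.99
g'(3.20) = 1.12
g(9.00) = 385.00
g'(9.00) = 167.00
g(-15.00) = -4199.00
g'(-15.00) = 791.00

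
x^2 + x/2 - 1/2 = (x - 1/2)*(x + 1)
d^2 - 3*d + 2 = (d - 2)*(d - 1)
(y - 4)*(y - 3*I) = y^2 - 4*y - 3*I*y + 12*I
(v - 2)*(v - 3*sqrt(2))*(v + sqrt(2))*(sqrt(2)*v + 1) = sqrt(2)*v^4 - 3*v^3 - 2*sqrt(2)*v^3 - 8*sqrt(2)*v^2 + 6*v^2 - 6*v + 16*sqrt(2)*v + 12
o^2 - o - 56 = (o - 8)*(o + 7)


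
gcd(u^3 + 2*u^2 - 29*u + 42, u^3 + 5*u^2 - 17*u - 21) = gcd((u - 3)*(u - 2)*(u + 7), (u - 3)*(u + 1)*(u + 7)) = u^2 + 4*u - 21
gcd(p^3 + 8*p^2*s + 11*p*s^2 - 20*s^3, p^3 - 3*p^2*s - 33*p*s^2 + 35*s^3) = p^2 + 4*p*s - 5*s^2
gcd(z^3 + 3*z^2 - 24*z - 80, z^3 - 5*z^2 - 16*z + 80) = z^2 - z - 20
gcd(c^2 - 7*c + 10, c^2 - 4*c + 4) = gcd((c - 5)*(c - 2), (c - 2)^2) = c - 2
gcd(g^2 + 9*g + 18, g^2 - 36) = g + 6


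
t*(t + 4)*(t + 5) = t^3 + 9*t^2 + 20*t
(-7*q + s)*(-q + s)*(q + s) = 7*q^3 - q^2*s - 7*q*s^2 + s^3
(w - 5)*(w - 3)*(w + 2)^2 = w^4 - 4*w^3 - 13*w^2 + 28*w + 60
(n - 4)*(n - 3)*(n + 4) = n^3 - 3*n^2 - 16*n + 48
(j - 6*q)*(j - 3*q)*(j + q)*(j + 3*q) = j^4 - 5*j^3*q - 15*j^2*q^2 + 45*j*q^3 + 54*q^4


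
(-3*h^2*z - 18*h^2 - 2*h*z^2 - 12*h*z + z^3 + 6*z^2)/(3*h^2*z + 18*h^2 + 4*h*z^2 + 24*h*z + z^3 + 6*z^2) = (-3*h + z)/(3*h + z)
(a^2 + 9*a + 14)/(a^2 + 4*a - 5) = (a^2 + 9*a + 14)/(a^2 + 4*a - 5)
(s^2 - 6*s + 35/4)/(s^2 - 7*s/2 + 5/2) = (s - 7/2)/(s - 1)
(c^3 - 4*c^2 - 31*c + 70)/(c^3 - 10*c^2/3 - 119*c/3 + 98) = 3*(c^2 + 3*c - 10)/(3*c^2 + 11*c - 42)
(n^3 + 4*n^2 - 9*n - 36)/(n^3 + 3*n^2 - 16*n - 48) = (n - 3)/(n - 4)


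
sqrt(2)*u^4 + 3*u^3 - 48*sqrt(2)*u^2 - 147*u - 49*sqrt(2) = (u - 7)*(u + 7)*(u + sqrt(2))*(sqrt(2)*u + 1)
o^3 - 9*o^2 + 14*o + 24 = (o - 6)*(o - 4)*(o + 1)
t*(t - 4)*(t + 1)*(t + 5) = t^4 + 2*t^3 - 19*t^2 - 20*t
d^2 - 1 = (d - 1)*(d + 1)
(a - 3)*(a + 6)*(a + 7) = a^3 + 10*a^2 + 3*a - 126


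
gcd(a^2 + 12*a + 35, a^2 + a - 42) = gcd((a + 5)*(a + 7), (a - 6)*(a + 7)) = a + 7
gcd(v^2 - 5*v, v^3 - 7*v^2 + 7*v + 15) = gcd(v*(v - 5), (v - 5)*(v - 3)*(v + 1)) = v - 5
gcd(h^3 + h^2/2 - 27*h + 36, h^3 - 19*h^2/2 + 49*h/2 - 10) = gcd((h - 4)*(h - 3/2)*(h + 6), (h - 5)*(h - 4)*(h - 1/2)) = h - 4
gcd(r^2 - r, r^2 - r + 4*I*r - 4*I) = r - 1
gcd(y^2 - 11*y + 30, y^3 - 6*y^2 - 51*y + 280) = y - 5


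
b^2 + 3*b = b*(b + 3)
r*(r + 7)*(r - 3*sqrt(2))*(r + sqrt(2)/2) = r^4 - 5*sqrt(2)*r^3/2 + 7*r^3 - 35*sqrt(2)*r^2/2 - 3*r^2 - 21*r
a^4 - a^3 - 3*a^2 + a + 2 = (a - 2)*(a - 1)*(a + 1)^2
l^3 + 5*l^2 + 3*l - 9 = (l - 1)*(l + 3)^2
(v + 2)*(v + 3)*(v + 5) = v^3 + 10*v^2 + 31*v + 30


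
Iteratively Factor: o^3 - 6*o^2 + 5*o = (o - 1)*(o^2 - 5*o) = (o - 5)*(o - 1)*(o)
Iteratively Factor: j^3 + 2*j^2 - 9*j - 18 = (j - 3)*(j^2 + 5*j + 6) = (j - 3)*(j + 2)*(j + 3)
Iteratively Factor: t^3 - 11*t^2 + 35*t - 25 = (t - 5)*(t^2 - 6*t + 5) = (t - 5)*(t - 1)*(t - 5)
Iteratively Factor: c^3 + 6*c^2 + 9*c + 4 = (c + 1)*(c^2 + 5*c + 4) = (c + 1)*(c + 4)*(c + 1)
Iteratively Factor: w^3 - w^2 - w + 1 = (w - 1)*(w^2 - 1) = (w - 1)^2*(w + 1)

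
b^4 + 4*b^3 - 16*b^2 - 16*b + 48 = (b - 2)^2*(b + 2)*(b + 6)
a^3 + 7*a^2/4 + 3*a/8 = a*(a + 1/4)*(a + 3/2)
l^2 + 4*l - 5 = (l - 1)*(l + 5)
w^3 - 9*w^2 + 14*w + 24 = (w - 6)*(w - 4)*(w + 1)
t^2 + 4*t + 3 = (t + 1)*(t + 3)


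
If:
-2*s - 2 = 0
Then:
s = -1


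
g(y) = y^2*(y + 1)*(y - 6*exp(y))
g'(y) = y^2*(1 - 6*exp(y))*(y + 1) + y^2*(y - 6*exp(y)) + 2*y*(y + 1)*(y - 6*exp(y)) = y*(-6*y^2*exp(y) + 4*y^2 - 24*y*exp(y) + 3*y - 12*exp(y))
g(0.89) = -20.54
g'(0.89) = -77.40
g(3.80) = -18326.59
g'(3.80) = -31984.27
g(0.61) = -6.25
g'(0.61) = -30.39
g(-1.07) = 0.25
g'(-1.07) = -3.97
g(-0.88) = -0.31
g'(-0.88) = -2.04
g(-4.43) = 303.01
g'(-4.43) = -287.64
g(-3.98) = 193.17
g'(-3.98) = -203.80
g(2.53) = -1644.73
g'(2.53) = -3445.40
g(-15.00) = 47250.01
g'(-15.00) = -12825.00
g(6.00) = -608472.34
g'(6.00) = -899481.07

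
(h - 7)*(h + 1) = h^2 - 6*h - 7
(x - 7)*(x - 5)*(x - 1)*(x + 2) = x^4 - 11*x^3 + 21*x^2 + 59*x - 70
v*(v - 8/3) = v^2 - 8*v/3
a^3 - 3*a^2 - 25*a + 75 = (a - 5)*(a - 3)*(a + 5)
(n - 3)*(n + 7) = n^2 + 4*n - 21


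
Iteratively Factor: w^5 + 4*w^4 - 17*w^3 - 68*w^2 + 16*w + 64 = (w - 1)*(w^4 + 5*w^3 - 12*w^2 - 80*w - 64) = (w - 4)*(w - 1)*(w^3 + 9*w^2 + 24*w + 16) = (w - 4)*(w - 1)*(w + 4)*(w^2 + 5*w + 4) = (w - 4)*(w - 1)*(w + 1)*(w + 4)*(w + 4)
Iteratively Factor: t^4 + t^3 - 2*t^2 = (t)*(t^3 + t^2 - 2*t) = t*(t + 2)*(t^2 - t) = t^2*(t + 2)*(t - 1)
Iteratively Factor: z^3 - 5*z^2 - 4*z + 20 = (z + 2)*(z^2 - 7*z + 10) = (z - 5)*(z + 2)*(z - 2)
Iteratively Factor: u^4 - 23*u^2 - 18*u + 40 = (u + 2)*(u^3 - 2*u^2 - 19*u + 20) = (u - 1)*(u + 2)*(u^2 - u - 20) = (u - 1)*(u + 2)*(u + 4)*(u - 5)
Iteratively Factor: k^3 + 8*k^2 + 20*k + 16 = (k + 4)*(k^2 + 4*k + 4) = (k + 2)*(k + 4)*(k + 2)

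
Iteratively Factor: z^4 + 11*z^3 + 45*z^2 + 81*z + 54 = (z + 3)*(z^3 + 8*z^2 + 21*z + 18) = (z + 2)*(z + 3)*(z^2 + 6*z + 9) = (z + 2)*(z + 3)^2*(z + 3)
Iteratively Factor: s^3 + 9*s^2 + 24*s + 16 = (s + 1)*(s^2 + 8*s + 16) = (s + 1)*(s + 4)*(s + 4)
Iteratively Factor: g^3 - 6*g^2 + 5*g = (g - 1)*(g^2 - 5*g) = g*(g - 1)*(g - 5)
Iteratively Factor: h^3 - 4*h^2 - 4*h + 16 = (h - 4)*(h^2 - 4) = (h - 4)*(h + 2)*(h - 2)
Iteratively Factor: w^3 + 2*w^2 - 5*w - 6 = (w + 3)*(w^2 - w - 2) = (w + 1)*(w + 3)*(w - 2)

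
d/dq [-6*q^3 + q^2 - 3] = 2*q*(1 - 9*q)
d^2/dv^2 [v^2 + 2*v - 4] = 2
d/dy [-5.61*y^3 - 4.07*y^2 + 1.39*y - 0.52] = -16.83*y^2 - 8.14*y + 1.39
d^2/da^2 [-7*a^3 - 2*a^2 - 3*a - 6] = -42*a - 4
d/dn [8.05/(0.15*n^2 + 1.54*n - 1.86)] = (-2.415*n - 12.397)/(0.15*n^2 + 1.54*n - 1.86)^2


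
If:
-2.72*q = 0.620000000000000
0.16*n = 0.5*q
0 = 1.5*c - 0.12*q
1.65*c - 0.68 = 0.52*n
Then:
No Solution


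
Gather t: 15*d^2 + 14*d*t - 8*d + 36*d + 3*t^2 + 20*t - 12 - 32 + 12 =15*d^2 + 28*d + 3*t^2 + t*(14*d + 20) - 32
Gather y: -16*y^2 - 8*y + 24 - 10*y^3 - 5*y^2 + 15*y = -10*y^3 - 21*y^2 + 7*y + 24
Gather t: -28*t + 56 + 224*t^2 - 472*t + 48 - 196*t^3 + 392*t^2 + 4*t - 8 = -196*t^3 + 616*t^2 - 496*t + 96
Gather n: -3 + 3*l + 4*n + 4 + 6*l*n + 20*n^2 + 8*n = 3*l + 20*n^2 + n*(6*l + 12) + 1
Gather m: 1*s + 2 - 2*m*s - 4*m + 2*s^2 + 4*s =m*(-2*s - 4) + 2*s^2 + 5*s + 2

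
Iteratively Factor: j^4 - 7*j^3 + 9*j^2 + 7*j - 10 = (j - 2)*(j^3 - 5*j^2 - j + 5) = (j - 2)*(j + 1)*(j^2 - 6*j + 5) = (j - 2)*(j - 1)*(j + 1)*(j - 5)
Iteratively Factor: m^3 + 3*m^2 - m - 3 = (m + 1)*(m^2 + 2*m - 3) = (m + 1)*(m + 3)*(m - 1)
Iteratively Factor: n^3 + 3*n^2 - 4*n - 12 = (n - 2)*(n^2 + 5*n + 6) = (n - 2)*(n + 2)*(n + 3)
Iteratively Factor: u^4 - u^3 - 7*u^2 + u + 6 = (u - 3)*(u^3 + 2*u^2 - u - 2) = (u - 3)*(u + 2)*(u^2 - 1) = (u - 3)*(u + 1)*(u + 2)*(u - 1)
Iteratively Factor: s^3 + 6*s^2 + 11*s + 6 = (s + 1)*(s^2 + 5*s + 6) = (s + 1)*(s + 2)*(s + 3)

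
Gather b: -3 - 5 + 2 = -6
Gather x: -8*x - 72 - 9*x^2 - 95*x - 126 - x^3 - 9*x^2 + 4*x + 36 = -x^3 - 18*x^2 - 99*x - 162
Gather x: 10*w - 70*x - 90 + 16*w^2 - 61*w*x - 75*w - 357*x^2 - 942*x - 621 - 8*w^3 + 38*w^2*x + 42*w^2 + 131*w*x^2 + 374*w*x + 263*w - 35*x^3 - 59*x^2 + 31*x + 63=-8*w^3 + 58*w^2 + 198*w - 35*x^3 + x^2*(131*w - 416) + x*(38*w^2 + 313*w - 981) - 648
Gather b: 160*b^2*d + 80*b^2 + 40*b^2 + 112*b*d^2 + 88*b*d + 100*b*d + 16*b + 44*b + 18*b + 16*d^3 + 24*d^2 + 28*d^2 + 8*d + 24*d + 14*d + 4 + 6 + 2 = b^2*(160*d + 120) + b*(112*d^2 + 188*d + 78) + 16*d^3 + 52*d^2 + 46*d + 12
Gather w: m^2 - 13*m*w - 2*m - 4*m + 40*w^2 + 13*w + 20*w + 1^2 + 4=m^2 - 6*m + 40*w^2 + w*(33 - 13*m) + 5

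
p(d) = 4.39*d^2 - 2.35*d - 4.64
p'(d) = 8.78*d - 2.35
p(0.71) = -4.10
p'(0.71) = 3.88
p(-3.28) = 50.30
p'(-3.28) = -31.15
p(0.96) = -2.85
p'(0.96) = 6.08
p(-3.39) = 53.78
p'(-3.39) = -32.11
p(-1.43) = 7.70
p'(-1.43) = -14.91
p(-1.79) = 13.63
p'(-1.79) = -18.07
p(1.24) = -0.80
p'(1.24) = 8.54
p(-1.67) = 11.53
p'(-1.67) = -17.01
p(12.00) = 599.32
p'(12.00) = 103.01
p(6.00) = 139.30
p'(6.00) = 50.33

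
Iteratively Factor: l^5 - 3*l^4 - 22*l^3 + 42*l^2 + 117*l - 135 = (l + 3)*(l^4 - 6*l^3 - 4*l^2 + 54*l - 45) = (l - 1)*(l + 3)*(l^3 - 5*l^2 - 9*l + 45) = (l - 1)*(l + 3)^2*(l^2 - 8*l + 15) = (l - 5)*(l - 1)*(l + 3)^2*(l - 3)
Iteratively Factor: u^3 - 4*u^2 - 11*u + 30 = (u - 2)*(u^2 - 2*u - 15) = (u - 2)*(u + 3)*(u - 5)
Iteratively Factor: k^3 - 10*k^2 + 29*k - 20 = (k - 1)*(k^2 - 9*k + 20) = (k - 4)*(k - 1)*(k - 5)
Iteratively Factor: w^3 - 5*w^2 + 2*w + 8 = (w + 1)*(w^2 - 6*w + 8) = (w - 2)*(w + 1)*(w - 4)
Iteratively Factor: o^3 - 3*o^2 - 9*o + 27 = (o - 3)*(o^2 - 9) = (o - 3)^2*(o + 3)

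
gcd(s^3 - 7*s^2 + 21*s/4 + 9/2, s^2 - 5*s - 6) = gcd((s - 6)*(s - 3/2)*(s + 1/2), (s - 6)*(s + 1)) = s - 6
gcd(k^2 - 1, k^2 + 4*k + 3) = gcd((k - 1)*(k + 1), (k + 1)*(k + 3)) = k + 1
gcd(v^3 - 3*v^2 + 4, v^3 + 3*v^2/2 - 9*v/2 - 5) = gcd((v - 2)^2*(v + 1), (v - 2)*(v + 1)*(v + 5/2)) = v^2 - v - 2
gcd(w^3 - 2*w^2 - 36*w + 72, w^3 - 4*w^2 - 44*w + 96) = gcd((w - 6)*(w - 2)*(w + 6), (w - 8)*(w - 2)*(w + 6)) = w^2 + 4*w - 12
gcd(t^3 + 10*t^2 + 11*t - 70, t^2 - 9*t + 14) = t - 2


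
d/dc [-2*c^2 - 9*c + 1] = -4*c - 9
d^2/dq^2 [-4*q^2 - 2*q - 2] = -8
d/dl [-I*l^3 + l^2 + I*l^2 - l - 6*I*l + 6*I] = -3*I*l^2 + 2*l*(1 + I) - 1 - 6*I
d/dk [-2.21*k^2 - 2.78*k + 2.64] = -4.42*k - 2.78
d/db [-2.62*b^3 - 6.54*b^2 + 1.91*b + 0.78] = -7.86*b^2 - 13.08*b + 1.91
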